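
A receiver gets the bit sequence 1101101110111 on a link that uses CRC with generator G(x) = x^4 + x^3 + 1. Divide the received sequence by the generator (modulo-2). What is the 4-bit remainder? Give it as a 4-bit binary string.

Modulo-2 division of 1101101110111 by 11001:
  pos 0: 11011 XOR 11001 = 00010
  pos 3: 10011 XOR 11001 = 01010
  pos 4: 10101 XOR 11001 = 01100
  pos 5: 11000 XOR 11001 = 00001
Remainder = 1111 (nonzero — an error is detected).

1111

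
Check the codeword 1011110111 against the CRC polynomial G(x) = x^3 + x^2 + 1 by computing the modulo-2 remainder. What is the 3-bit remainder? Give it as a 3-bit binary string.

Modulo-2 division of 1011110111 by 1101:
  pos 0: 1011 XOR 1101 = 0110
  pos 1: 1101 XOR 1101 = 0000
  pos 5: 1011 XOR 1101 = 0110
  pos 6: 1101 XOR 1101 = 0000
Remainder = 000 (zero — the frame passes the CRC check).

000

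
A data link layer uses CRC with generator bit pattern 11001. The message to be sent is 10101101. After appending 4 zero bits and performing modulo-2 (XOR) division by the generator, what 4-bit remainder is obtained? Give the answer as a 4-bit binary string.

Append 4 zeros: 101011010000. Divide by 11001 (XOR where the leading bit is 1):
  pos 0: 10101 XOR 11001 = 01100
  pos 1: 11001 XOR 11001 = 00000
  pos 7: 10000 XOR 11001 = 01001
Remainder (last 4 bits) = 1001. This is the CRC / FCS.

1001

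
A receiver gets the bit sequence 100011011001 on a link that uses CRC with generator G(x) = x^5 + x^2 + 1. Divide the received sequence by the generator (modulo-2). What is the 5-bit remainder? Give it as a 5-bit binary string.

00000

Modulo-2 division of 100011011001 by 100101:
  pos 0: 100011 XOR 100101 = 000110
  pos 3: 110011 XOR 100101 = 010110
  pos 4: 101100 XOR 100101 = 001001
  pos 6: 100101 XOR 100101 = 000000
Remainder = 00000 (zero — the frame passes the CRC check).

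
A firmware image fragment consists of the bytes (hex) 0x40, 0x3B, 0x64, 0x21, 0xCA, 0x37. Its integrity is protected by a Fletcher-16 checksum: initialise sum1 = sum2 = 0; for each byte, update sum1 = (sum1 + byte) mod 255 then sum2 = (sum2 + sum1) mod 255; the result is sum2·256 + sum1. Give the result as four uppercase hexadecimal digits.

6B03

Running sums (mod 255):
  after byte 0 (0x40): sum1=64, sum2=64
  after byte 1 (0x3B): sum1=123, sum2=187
  after byte 2 (0x64): sum1=223, sum2=155
  after byte 3 (0x21): sum1=1, sum2=156
  after byte 4 (0xCA): sum1=203, sum2=104
  after byte 5 (0x37): sum1=3, sum2=107
Checksum = sum2·256 + sum1 = 107·256 + 3 = 27395 = 0x6B03.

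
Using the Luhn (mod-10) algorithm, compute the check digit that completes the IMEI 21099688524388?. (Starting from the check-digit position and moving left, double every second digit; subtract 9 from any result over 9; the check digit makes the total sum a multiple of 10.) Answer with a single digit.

6

Partial digits right→left: 8 8 3 4 2 5 8 8 6 9 9 0 1 2
Double every second digit counting from the check-digit position (so the 1st, 3rd, 5th, ... of the partial from the right).
  doubled (with −9 where >9): 7 6 4 7 3 9 2 → sum 38
  kept as-is: 8 4 5 8 9 0 2 → sum 36
Total = 38 + 36 = 74.
Check digit = (10 − (74 mod 10)) mod 10 = 6.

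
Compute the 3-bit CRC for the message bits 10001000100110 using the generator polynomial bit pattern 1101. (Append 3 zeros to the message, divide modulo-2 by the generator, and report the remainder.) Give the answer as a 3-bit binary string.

Append 3 zeros: 10001000100110000. Divide by 1101 (XOR where the leading bit is 1):
  pos 0: 1000 XOR 1101 = 0101
  pos 1: 1011 XOR 1101 = 0110
  pos 2: 1100 XOR 1101 = 0001
  pos 5: 1001 XOR 1101 = 0100
  pos 6: 1000 XOR 1101 = 0101
  pos 7: 1010 XOR 1101 = 0111
  pos 8: 1111 XOR 1101 = 0010
  pos 10: 1010 XOR 1101 = 0111
  pos 11: 1110 XOR 1101 = 0011
  pos 13: 1100 XOR 1101 = 0001
Remainder (last 3 bits) = 001. This is the CRC / FCS.

001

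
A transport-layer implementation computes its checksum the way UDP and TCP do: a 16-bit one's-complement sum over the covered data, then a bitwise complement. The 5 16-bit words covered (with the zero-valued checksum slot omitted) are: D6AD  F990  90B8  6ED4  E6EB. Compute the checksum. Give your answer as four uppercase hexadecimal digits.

One's-complement addition (fold any carry out of bit 15 back into bit 0):
  0xD6AD + 0xF990 = 0x1D03D → wrap carry → 0xD03E
  0xD03E + 0x90B8 = 0x160F6 → wrap carry → 0x60F7
  0x60F7 + 0x6ED4 = 0x0CFCB
  0xCFCB + 0xE6EB = 0x1B6B6 → wrap carry → 0xB6B7
One's-complement sum = 0xB6B7.
Checksum = ~0xB6B7 & 0xFFFF = 0x4948.

4948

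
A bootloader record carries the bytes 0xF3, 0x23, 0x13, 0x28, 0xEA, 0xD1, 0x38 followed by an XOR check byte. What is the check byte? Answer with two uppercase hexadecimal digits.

E8

XOR the bytes together:
  start with 0xF3
  0xF3 ⊕ 0x23 = 0xD0
  0xD0 ⊕ 0x13 = 0xC3
  0xC3 ⊕ 0x28 = 0xEB
  0xEB ⊕ 0xEA = 0x01
  0x01 ⊕ 0xD1 = 0xD0
  0xD0 ⊕ 0x38 = 0xE8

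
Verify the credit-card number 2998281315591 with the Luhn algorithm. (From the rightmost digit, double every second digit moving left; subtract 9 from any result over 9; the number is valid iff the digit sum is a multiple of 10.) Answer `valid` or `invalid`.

valid

From the right, keep odd positions and double even positions (subtract 9 from any doubled value over 9):
  doubled (positions 2,4,...): 9 1 6 7 7 9 → sum 39
  kept (positions 1,3,...): 1 5 1 1 2 9 2 → sum 21
Total = 60.
60 mod 10 = 0, so the number is valid.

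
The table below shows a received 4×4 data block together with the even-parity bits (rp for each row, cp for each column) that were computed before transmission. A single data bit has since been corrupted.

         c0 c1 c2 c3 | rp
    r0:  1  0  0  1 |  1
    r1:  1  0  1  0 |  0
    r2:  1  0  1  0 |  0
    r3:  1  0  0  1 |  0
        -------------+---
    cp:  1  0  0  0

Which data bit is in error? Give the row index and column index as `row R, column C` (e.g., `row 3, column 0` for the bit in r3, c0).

row 0, column 0

Recompute each row's even parity and compare to rp:
  r0: data parity 0, sent rp 1 → mismatch
  r1: data parity 0, sent rp 0 → ok
  r2: data parity 0, sent rp 0 → ok
  r3: data parity 0, sent rp 0 → ok
Recompute each column's even parity and compare to cp:
  c0: data parity 0, sent cp 1 → mismatch
  c1: data parity 0, sent cp 0 → ok
  c2: data parity 0, sent cp 0 → ok
  c3: data parity 0, sent cp 0 → ok
Exactly one row (r0) and one column (c0) fail → the flipped bit is at their intersection.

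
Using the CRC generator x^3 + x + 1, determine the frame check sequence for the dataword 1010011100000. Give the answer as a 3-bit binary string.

Append 3 zeros: 1010011100000000. Divide by 1011 (XOR where the leading bit is 1):
  pos 0: 1010 XOR 1011 = 0001
  pos 3: 1011 XOR 1011 = 0000
  pos 7: 1000 XOR 1011 = 0011
  pos 9: 1100 XOR 1011 = 0111
  pos 10: 1110 XOR 1011 = 0101
  pos 11: 1010 XOR 1011 = 0001
Remainder (last 3 bits) = 010. This is the CRC / FCS.

010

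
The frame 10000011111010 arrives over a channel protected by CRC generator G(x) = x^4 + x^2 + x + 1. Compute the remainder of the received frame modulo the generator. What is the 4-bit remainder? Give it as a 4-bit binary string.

Modulo-2 division of 10000011111010 by 10111:
  pos 0: 10000 XOR 10111 = 00111
  pos 2: 11101 XOR 10111 = 01010
  pos 3: 10101 XOR 10111 = 00010
  pos 6: 10111 XOR 10111 = 00000
Remainder = 0010 (nonzero — an error is detected).

0010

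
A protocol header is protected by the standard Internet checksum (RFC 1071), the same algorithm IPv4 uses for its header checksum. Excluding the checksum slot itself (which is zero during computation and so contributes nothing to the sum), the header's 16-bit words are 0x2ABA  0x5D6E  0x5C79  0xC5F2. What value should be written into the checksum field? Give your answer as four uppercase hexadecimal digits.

One's-complement addition (fold any carry out of bit 15 back into bit 0):
  0x2ABA + 0x5D6E = 0x08828
  0x8828 + 0x5C79 = 0x0E4A1
  0xE4A1 + 0xC5F2 = 0x1AA93 → wrap carry → 0xAA94
One's-complement sum = 0xAA94.
Checksum = ~0xAA94 & 0xFFFF = 0x556B.

556B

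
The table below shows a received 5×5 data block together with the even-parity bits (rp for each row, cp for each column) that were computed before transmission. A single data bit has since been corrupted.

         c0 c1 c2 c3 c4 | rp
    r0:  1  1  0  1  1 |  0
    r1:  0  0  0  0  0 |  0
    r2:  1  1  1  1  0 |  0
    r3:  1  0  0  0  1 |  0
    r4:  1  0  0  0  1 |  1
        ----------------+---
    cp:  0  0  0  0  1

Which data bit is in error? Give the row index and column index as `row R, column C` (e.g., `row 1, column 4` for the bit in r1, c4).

Recompute each row's even parity and compare to rp:
  r0: data parity 0, sent rp 0 → ok
  r1: data parity 0, sent rp 0 → ok
  r2: data parity 0, sent rp 0 → ok
  r3: data parity 0, sent rp 0 → ok
  r4: data parity 0, sent rp 1 → mismatch
Recompute each column's even parity and compare to cp:
  c0: data parity 0, sent cp 0 → ok
  c1: data parity 0, sent cp 0 → ok
  c2: data parity 1, sent cp 0 → mismatch
  c3: data parity 0, sent cp 0 → ok
  c4: data parity 1, sent cp 1 → ok
Exactly one row (r4) and one column (c2) fail → the flipped bit is at their intersection.

row 4, column 2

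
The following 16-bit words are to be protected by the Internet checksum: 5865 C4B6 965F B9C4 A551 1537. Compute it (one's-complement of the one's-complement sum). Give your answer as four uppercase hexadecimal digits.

D836

One's-complement addition (fold any carry out of bit 15 back into bit 0):
  0x5865 + 0xC4B6 = 0x11D1B → wrap carry → 0x1D1C
  0x1D1C + 0x965F = 0x0B37B
  0xB37B + 0xB9C4 = 0x16D3F → wrap carry → 0x6D40
  0x6D40 + 0xA551 = 0x11291 → wrap carry → 0x1292
  0x1292 + 0x1537 = 0x027C9
One's-complement sum = 0x27C9.
Checksum = ~0x27C9 & 0xFFFF = 0xD836.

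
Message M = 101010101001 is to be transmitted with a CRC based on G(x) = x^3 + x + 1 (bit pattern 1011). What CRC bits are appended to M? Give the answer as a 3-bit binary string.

Append 3 zeros: 101010101001000. Divide by 1011 (XOR where the leading bit is 1):
  pos 0: 1010 XOR 1011 = 0001
  pos 3: 1101 XOR 1011 = 0110
  pos 4: 1100 XOR 1011 = 0111
  pos 5: 1111 XOR 1011 = 0100
  pos 6: 1000 XOR 1011 = 0011
  pos 8: 1101 XOR 1011 = 0110
  pos 9: 1100 XOR 1011 = 0111
  pos 10: 1110 XOR 1011 = 0101
  pos 11: 1010 XOR 1011 = 0001
Remainder (last 3 bits) = 001. This is the CRC / FCS.

001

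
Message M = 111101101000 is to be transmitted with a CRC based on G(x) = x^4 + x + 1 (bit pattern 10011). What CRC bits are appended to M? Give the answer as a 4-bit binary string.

1100

Append 4 zeros: 1111011010000000. Divide by 10011 (XOR where the leading bit is 1):
  pos 0: 11110 XOR 10011 = 01101
  pos 1: 11011 XOR 10011 = 01000
  pos 2: 10001 XOR 10011 = 00010
  pos 5: 10010 XOR 10011 = 00001
  pos 9: 10000 XOR 10011 = 00011
Remainder (last 4 bits) = 1100. This is the CRC / FCS.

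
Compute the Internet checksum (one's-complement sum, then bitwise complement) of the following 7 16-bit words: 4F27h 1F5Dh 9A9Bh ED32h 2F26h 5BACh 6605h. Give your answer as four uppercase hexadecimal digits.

18D5

One's-complement addition (fold any carry out of bit 15 back into bit 0):
  0x4F27 + 0x1F5D = 0x06E84
  0x6E84 + 0x9A9B = 0x1091F → wrap carry → 0x0920
  0x0920 + 0xED32 = 0x0F652
  0xF652 + 0x2F26 = 0x12578 → wrap carry → 0x2579
  0x2579 + 0x5BAC = 0x08125
  0x8125 + 0x6605 = 0x0E72A
One's-complement sum = 0xE72A.
Checksum = ~0xE72A & 0xFFFF = 0x18D5.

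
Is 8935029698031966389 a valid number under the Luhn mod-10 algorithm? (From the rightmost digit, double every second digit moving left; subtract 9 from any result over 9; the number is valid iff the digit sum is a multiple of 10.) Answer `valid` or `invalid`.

invalid

From the right, keep odd positions and double even positions (subtract 9 from any doubled value over 9):
  doubled (positions 2,4,...): 7 3 9 6 7 3 4 1 9 → sum 49
  kept (positions 1,3,...): 9 3 6 1 0 9 9 0 3 8 → sum 48
Total = 97.
97 mod 10 = 7, so the number is invalid.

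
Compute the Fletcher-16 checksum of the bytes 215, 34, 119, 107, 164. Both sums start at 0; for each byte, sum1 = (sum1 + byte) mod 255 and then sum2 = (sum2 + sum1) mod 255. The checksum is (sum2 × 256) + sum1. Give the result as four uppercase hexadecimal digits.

A181

Running sums (mod 255):
  after byte 0 (215): sum1=215, sum2=215
  after byte 1 (34): sum1=249, sum2=209
  after byte 2 (119): sum1=113, sum2=67
  after byte 3 (107): sum1=220, sum2=32
  after byte 4 (164): sum1=129, sum2=161
Checksum = sum2·256 + sum1 = 161·256 + 129 = 41345 = 0xA181.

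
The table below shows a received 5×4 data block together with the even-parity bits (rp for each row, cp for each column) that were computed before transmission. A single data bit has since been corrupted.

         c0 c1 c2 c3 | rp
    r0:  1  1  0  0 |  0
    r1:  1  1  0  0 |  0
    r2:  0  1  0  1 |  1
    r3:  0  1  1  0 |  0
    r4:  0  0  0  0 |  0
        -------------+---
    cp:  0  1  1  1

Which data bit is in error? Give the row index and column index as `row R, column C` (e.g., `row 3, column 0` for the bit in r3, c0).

Recompute each row's even parity and compare to rp:
  r0: data parity 0, sent rp 0 → ok
  r1: data parity 0, sent rp 0 → ok
  r2: data parity 0, sent rp 1 → mismatch
  r3: data parity 0, sent rp 0 → ok
  r4: data parity 0, sent rp 0 → ok
Recompute each column's even parity and compare to cp:
  c0: data parity 0, sent cp 0 → ok
  c1: data parity 0, sent cp 1 → mismatch
  c2: data parity 1, sent cp 1 → ok
  c3: data parity 1, sent cp 1 → ok
Exactly one row (r2) and one column (c1) fail → the flipped bit is at their intersection.

row 2, column 1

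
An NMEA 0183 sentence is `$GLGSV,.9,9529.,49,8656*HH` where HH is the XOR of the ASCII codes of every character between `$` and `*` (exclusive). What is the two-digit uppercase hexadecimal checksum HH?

XOR the ASCII codes of the payload characters:
  'G' = 0x47 → acc = 0x47
  'L' = 0x4C → acc = 0x0B
  'G' = 0x47 → acc = 0x4C
  'S' = 0x53 → acc = 0x1F
  'V' = 0x56 → acc = 0x49
  ',' = 0x2C → acc = 0x65
  '.' = 0x2E → acc = 0x4B
  '9' = 0x39 → acc = 0x72
  ',' = 0x2C → acc = 0x5E
  '9' = 0x39 → acc = 0x67
  '5' = 0x35 → acc = 0x52
  '2' = 0x32 → acc = 0x60
  '9' = 0x39 → acc = 0x59
  '.' = 0x2E → acc = 0x77
  ',' = 0x2C → acc = 0x5B
  '4' = 0x34 → acc = 0x6F
  '9' = 0x39 → acc = 0x56
  ',' = 0x2C → acc = 0x7A
  '8' = 0x38 → acc = 0x42
  '6' = 0x36 → acc = 0x74
  '5' = 0x35 → acc = 0x41
  '6' = 0x36 → acc = 0x77
Checksum = 0x77.

77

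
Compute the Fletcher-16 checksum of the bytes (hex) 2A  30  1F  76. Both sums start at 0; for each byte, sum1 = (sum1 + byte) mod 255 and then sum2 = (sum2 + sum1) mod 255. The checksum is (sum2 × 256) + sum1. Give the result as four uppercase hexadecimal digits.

Running sums (mod 255):
  after byte 0 (2A): sum1=42, sum2=42
  after byte 1 (30): sum1=90, sum2=132
  after byte 2 (1F): sum1=121, sum2=253
  after byte 3 (76): sum1=239, sum2=237
Checksum = sum2·256 + sum1 = 237·256 + 239 = 60911 = 0xEDEF.

EDEF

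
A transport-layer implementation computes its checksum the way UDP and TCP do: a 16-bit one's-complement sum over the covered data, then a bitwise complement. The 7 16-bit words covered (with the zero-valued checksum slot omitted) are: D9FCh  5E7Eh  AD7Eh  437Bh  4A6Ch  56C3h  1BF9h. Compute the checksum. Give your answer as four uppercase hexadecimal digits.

1962

One's-complement addition (fold any carry out of bit 15 back into bit 0):
  0xD9FC + 0x5E7E = 0x1387A → wrap carry → 0x387B
  0x387B + 0xAD7E = 0x0E5F9
  0xE5F9 + 0x437B = 0x12974 → wrap carry → 0x2975
  0x2975 + 0x4A6C = 0x073E1
  0x73E1 + 0x56C3 = 0x0CAA4
  0xCAA4 + 0x1BF9 = 0x0E69D
One's-complement sum = 0xE69D.
Checksum = ~0xE69D & 0xFFFF = 0x1962.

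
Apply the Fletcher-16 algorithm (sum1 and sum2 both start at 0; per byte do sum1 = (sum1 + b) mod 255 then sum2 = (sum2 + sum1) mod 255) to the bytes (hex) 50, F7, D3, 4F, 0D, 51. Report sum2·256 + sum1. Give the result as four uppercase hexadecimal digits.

62C9

Running sums (mod 255):
  after byte 0 (50): sum1=80, sum2=80
  after byte 1 (F7): sum1=72, sum2=152
  after byte 2 (D3): sum1=28, sum2=180
  after byte 3 (4F): sum1=107, sum2=32
  after byte 4 (0D): sum1=120, sum2=152
  after byte 5 (51): sum1=201, sum2=98
Checksum = sum2·256 + sum1 = 98·256 + 201 = 25289 = 0x62C9.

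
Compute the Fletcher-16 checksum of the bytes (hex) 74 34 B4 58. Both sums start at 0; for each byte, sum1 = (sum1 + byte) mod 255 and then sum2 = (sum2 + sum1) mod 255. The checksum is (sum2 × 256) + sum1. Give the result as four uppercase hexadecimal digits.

Running sums (mod 255):
  after byte 0 (74): sum1=116, sum2=116
  after byte 1 (34): sum1=168, sum2=29
  after byte 2 (B4): sum1=93, sum2=122
  after byte 3 (58): sum1=181, sum2=48
Checksum = sum2·256 + sum1 = 48·256 + 181 = 12469 = 0x30B5.

30B5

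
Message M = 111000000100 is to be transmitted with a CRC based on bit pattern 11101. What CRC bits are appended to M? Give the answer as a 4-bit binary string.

Append 4 zeros: 1110000001000000. Divide by 11101 (XOR where the leading bit is 1):
  pos 0: 11100 XOR 11101 = 00001
  pos 4: 10000 XOR 11101 = 01101
  pos 5: 11011 XOR 11101 = 00110
  pos 7: 11000 XOR 11101 = 00101
  pos 9: 10100 XOR 11101 = 01001
  pos 10: 10010 XOR 11101 = 01111
  pos 11: 11110 XOR 11101 = 00011
Remainder (last 4 bits) = 0011. This is the CRC / FCS.

0011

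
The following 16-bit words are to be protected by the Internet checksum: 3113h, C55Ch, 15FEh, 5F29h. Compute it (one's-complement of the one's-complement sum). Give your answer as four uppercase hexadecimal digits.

9468

One's-complement addition (fold any carry out of bit 15 back into bit 0):
  0x3113 + 0xC55C = 0x0F66F
  0xF66F + 0x15FE = 0x10C6D → wrap carry → 0x0C6E
  0x0C6E + 0x5F29 = 0x06B97
One's-complement sum = 0x6B97.
Checksum = ~0x6B97 & 0xFFFF = 0x9468.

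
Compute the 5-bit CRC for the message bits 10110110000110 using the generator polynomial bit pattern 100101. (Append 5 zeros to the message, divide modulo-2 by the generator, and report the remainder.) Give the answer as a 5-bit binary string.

01011

Append 5 zeros: 1011011000011000000. Divide by 100101 (XOR where the leading bit is 1):
  pos 0: 101101 XOR 100101 = 001000
  pos 2: 100010 XOR 100101 = 000111
  pos 5: 111000 XOR 100101 = 011101
  pos 6: 111011 XOR 100101 = 011110
  pos 7: 111101 XOR 100101 = 011000
  pos 8: 110000 XOR 100101 = 010101
  pos 9: 101010 XOR 100101 = 001111
  pos 11: 111100 XOR 100101 = 011001
  pos 12: 110010 XOR 100101 = 010111
  pos 13: 101110 XOR 100101 = 001011
Remainder (last 5 bits) = 01011. This is the CRC / FCS.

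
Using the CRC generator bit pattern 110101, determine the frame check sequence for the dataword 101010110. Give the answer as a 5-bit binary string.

Append 5 zeros: 10101011000000. Divide by 110101 (XOR where the leading bit is 1):
  pos 0: 101010 XOR 110101 = 011111
  pos 1: 111111 XOR 110101 = 001010
  pos 3: 101010 XOR 110101 = 011111
  pos 4: 111110 XOR 110101 = 001011
  pos 6: 101100 XOR 110101 = 011001
  pos 7: 110010 XOR 110101 = 000111
Remainder (last 5 bits) = 01110. This is the CRC / FCS.

01110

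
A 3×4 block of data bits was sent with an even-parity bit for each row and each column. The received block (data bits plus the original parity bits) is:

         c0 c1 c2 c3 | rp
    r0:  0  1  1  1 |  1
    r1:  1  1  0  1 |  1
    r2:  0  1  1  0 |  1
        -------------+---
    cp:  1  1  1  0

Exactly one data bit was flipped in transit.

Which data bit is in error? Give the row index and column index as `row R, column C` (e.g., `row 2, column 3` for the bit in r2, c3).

Recompute each row's even parity and compare to rp:
  r0: data parity 1, sent rp 1 → ok
  r1: data parity 1, sent rp 1 → ok
  r2: data parity 0, sent rp 1 → mismatch
Recompute each column's even parity and compare to cp:
  c0: data parity 1, sent cp 1 → ok
  c1: data parity 1, sent cp 1 → ok
  c2: data parity 0, sent cp 1 → mismatch
  c3: data parity 0, sent cp 0 → ok
Exactly one row (r2) and one column (c2) fail → the flipped bit is at their intersection.

row 2, column 2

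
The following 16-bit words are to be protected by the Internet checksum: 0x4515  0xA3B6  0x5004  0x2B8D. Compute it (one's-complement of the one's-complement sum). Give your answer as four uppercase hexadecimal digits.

One's-complement addition (fold any carry out of bit 15 back into bit 0):
  0x4515 + 0xA3B6 = 0x0E8CB
  0xE8CB + 0x5004 = 0x138CF → wrap carry → 0x38D0
  0x38D0 + 0x2B8D = 0x0645D
One's-complement sum = 0x645D.
Checksum = ~0x645D & 0xFFFF = 0x9BA2.

9BA2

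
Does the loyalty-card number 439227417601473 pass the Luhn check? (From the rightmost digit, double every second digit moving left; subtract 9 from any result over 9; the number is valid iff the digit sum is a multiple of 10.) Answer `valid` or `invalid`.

valid

From the right, keep odd positions and double even positions (subtract 9 from any doubled value over 9):
  doubled (positions 2,4,...): 5 2 3 2 5 4 6 → sum 27
  kept (positions 1,3,...): 3 4 0 7 4 2 9 4 → sum 33
Total = 60.
60 mod 10 = 0, so the number is valid.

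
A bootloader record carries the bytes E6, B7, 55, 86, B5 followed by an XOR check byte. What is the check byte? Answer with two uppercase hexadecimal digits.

XOR the bytes together:
  start with 0xE6
  0xE6 ⊕ 0xB7 = 0x51
  0x51 ⊕ 0x55 = 0x04
  0x04 ⊕ 0x86 = 0x82
  0x82 ⊕ 0xB5 = 0x37

37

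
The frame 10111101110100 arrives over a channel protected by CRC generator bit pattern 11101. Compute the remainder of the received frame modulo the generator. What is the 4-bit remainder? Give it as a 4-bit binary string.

1101

Modulo-2 division of 10111101110100 by 11101:
  pos 0: 10111 XOR 11101 = 01010
  pos 1: 10101 XOR 11101 = 01000
  pos 2: 10000 XOR 11101 = 01101
  pos 3: 11011 XOR 11101 = 00110
  pos 5: 11011 XOR 11101 = 00110
  pos 7: 11001 XOR 11101 = 00100
  pos 9: 10000 XOR 11101 = 01101
Remainder = 1101 (nonzero — an error is detected).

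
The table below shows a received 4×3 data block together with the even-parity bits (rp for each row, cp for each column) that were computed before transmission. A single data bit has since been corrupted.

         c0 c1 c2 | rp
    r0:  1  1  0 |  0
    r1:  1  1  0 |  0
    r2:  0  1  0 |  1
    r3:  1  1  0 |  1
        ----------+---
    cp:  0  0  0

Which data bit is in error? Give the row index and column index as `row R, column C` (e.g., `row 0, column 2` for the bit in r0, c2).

Recompute each row's even parity and compare to rp:
  r0: data parity 0, sent rp 0 → ok
  r1: data parity 0, sent rp 0 → ok
  r2: data parity 1, sent rp 1 → ok
  r3: data parity 0, sent rp 1 → mismatch
Recompute each column's even parity and compare to cp:
  c0: data parity 1, sent cp 0 → mismatch
  c1: data parity 0, sent cp 0 → ok
  c2: data parity 0, sent cp 0 → ok
Exactly one row (r3) and one column (c0) fail → the flipped bit is at their intersection.

row 3, column 0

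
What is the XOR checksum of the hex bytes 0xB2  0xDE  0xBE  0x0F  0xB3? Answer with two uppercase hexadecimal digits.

XOR the bytes together:
  start with 0xB2
  0xB2 ⊕ 0xDE = 0x6C
  0x6C ⊕ 0xBE = 0xD2
  0xD2 ⊕ 0x0F = 0xDD
  0xDD ⊕ 0xB3 = 0x6E

6E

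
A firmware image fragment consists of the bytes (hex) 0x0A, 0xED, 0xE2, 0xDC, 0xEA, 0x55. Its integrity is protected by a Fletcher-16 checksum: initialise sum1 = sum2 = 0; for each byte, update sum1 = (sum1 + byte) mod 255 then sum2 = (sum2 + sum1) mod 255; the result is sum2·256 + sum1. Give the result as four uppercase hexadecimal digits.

2FF7

Running sums (mod 255):
  after byte 0 (0x0A): sum1=10, sum2=10
  after byte 1 (0xED): sum1=247, sum2=2
  after byte 2 (0xE2): sum1=218, sum2=220
  after byte 3 (0xDC): sum1=183, sum2=148
  after byte 4 (0xEA): sum1=162, sum2=55
  after byte 5 (0x55): sum1=247, sum2=47
Checksum = sum2·256 + sum1 = 47·256 + 247 = 12279 = 0x2FF7.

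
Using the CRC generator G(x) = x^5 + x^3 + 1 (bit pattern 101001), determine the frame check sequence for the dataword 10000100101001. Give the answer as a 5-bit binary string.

Append 5 zeros: 1000010010100100000. Divide by 101001 (XOR where the leading bit is 1):
  pos 0: 100001 XOR 101001 = 001000
  pos 2: 100000 XOR 101001 = 001001
  pos 4: 100110 XOR 101001 = 001111
  pos 6: 111110 XOR 101001 = 010111
  pos 7: 101110 XOR 101001 = 000111
  pos 10: 111100 XOR 101001 = 010101
  pos 11: 101010 XOR 101001 = 000011
Remainder (last 5 bits) = 01100. This is the CRC / FCS.

01100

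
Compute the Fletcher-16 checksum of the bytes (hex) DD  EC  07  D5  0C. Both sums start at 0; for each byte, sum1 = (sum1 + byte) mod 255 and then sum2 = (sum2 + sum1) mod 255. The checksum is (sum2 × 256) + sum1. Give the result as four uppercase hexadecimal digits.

D5B3

Running sums (mod 255):
  after byte 0 (DD): sum1=221, sum2=221
  after byte 1 (EC): sum1=202, sum2=168
  after byte 2 (07): sum1=209, sum2=122
  after byte 3 (D5): sum1=167, sum2=34
  after byte 4 (0C): sum1=179, sum2=213
Checksum = sum2·256 + sum1 = 213·256 + 179 = 54707 = 0xD5B3.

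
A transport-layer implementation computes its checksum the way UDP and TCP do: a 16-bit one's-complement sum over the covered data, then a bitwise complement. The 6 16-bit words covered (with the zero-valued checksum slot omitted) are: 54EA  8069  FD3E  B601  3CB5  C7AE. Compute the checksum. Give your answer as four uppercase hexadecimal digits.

7307

One's-complement addition (fold any carry out of bit 15 back into bit 0):
  0x54EA + 0x8069 = 0x0D553
  0xD553 + 0xFD3E = 0x1D291 → wrap carry → 0xD292
  0xD292 + 0xB601 = 0x18893 → wrap carry → 0x8894
  0x8894 + 0x3CB5 = 0x0C549
  0xC549 + 0xC7AE = 0x18CF7 → wrap carry → 0x8CF8
One's-complement sum = 0x8CF8.
Checksum = ~0x8CF8 & 0xFFFF = 0x7307.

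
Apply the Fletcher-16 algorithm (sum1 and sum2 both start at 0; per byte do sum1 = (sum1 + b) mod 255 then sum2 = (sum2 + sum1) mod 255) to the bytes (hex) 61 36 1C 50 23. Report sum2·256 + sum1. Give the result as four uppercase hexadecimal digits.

Running sums (mod 255):
  after byte 0 (61): sum1=97, sum2=97
  after byte 1 (36): sum1=151, sum2=248
  after byte 2 (1C): sum1=179, sum2=172
  after byte 3 (50): sum1=4, sum2=176
  after byte 4 (23): sum1=39, sum2=215
Checksum = sum2·256 + sum1 = 215·256 + 39 = 55079 = 0xD727.

D727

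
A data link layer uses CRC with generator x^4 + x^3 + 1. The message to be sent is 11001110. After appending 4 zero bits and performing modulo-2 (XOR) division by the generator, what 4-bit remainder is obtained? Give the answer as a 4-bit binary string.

0100

Append 4 zeros: 110011100000. Divide by 11001 (XOR where the leading bit is 1):
  pos 0: 11001 XOR 11001 = 00000
  pos 5: 11000 XOR 11001 = 00001
Remainder (last 4 bits) = 0100. This is the CRC / FCS.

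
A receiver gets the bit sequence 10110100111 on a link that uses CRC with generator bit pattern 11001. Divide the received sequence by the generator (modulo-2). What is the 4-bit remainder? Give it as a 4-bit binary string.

1111

Modulo-2 division of 10110100111 by 11001:
  pos 0: 10110 XOR 11001 = 01111
  pos 1: 11111 XOR 11001 = 00110
  pos 3: 11000 XOR 11001 = 00001
Remainder = 1111 (nonzero — an error is detected).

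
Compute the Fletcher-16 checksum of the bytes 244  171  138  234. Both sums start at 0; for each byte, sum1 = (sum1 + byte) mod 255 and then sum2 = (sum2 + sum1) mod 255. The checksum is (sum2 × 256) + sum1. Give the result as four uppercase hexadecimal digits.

Running sums (mod 255):
  after byte 0 (244): sum1=244, sum2=244
  after byte 1 (171): sum1=160, sum2=149
  after byte 2 (138): sum1=43, sum2=192
  after byte 3 (234): sum1=22, sum2=214
Checksum = sum2·256 + sum1 = 214·256 + 22 = 54806 = 0xD616.

D616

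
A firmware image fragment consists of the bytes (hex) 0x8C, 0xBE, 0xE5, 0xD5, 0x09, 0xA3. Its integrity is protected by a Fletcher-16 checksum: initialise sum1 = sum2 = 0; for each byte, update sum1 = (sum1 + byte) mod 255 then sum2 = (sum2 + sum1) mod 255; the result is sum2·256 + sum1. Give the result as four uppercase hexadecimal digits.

Running sums (mod 255):
  after byte 0 (0x8C): sum1=140, sum2=140
  after byte 1 (0xBE): sum1=75, sum2=215
  after byte 2 (0xE5): sum1=49, sum2=9
  after byte 3 (0xD5): sum1=7, sum2=16
  after byte 4 (0x09): sum1=16, sum2=32
  after byte 5 (0xA3): sum1=179, sum2=211
Checksum = sum2·256 + sum1 = 211·256 + 179 = 54195 = 0xD3B3.

D3B3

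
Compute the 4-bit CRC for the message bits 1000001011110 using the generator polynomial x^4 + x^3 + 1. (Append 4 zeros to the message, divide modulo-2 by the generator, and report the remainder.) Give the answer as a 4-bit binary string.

Append 4 zeros: 10000010111100000. Divide by 11001 (XOR where the leading bit is 1):
  pos 0: 10000 XOR 11001 = 01001
  pos 1: 10010 XOR 11001 = 01011
  pos 2: 10111 XOR 11001 = 01110
  pos 3: 11100 XOR 11001 = 00101
  pos 5: 10111 XOR 11001 = 01110
  pos 6: 11101 XOR 11001 = 00100
  pos 8: 10010 XOR 11001 = 01011
  pos 9: 10110 XOR 11001 = 01111
  pos 10: 11110 XOR 11001 = 00111
  pos 12: 11100 XOR 11001 = 00101
Remainder (last 4 bits) = 0101. This is the CRC / FCS.

0101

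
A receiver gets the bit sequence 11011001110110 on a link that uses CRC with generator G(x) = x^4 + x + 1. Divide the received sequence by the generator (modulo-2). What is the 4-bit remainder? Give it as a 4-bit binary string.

Modulo-2 division of 11011001110110 by 10011:
  pos 0: 11011 XOR 10011 = 01000
  pos 1: 10000 XOR 10011 = 00011
  pos 4: 11011 XOR 10011 = 01000
  pos 5: 10001 XOR 10011 = 00010
  pos 8: 10011 XOR 10011 = 00000
Remainder = 0000 (zero — the frame passes the CRC check).

0000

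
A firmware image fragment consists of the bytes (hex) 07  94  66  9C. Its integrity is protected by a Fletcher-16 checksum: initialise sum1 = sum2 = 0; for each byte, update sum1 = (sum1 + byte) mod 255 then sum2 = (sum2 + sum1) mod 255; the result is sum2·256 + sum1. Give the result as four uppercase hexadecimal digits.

Running sums (mod 255):
  after byte 0 (07): sum1=7, sum2=7
  after byte 1 (94): sum1=155, sum2=162
  after byte 2 (66): sum1=2, sum2=164
  after byte 3 (9C): sum1=158, sum2=67
Checksum = sum2·256 + sum1 = 67·256 + 158 = 17310 = 0x439E.

439E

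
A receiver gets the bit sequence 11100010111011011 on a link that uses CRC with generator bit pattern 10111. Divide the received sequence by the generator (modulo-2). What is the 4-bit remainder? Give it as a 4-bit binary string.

1011

Modulo-2 division of 11100010111011011 by 10111:
  pos 0: 11100 XOR 10111 = 01011
  pos 1: 10110 XOR 10111 = 00001
  pos 5: 11011 XOR 10111 = 01100
  pos 6: 11001 XOR 10111 = 01110
  pos 7: 11100 XOR 10111 = 01011
  pos 8: 10111 XOR 10111 = 00000
Remainder = 1011 (nonzero — an error is detected).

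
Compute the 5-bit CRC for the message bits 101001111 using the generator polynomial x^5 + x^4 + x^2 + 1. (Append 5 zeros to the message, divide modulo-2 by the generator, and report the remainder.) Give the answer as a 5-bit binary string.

10100

Append 5 zeros: 10100111100000. Divide by 110101 (XOR where the leading bit is 1):
  pos 0: 101001 XOR 110101 = 011100
  pos 1: 111001 XOR 110101 = 001100
  pos 3: 110011 XOR 110101 = 000110
  pos 6: 110000 XOR 110101 = 000101
Remainder (last 5 bits) = 10100. This is the CRC / FCS.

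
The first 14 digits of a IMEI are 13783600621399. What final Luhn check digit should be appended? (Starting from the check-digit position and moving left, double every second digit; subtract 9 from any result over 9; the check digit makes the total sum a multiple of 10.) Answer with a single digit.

Partial digits right→left: 9 9 3 1 2 6 0 0 6 3 8 7 3 1
Double every second digit counting from the check-digit position (so the 1st, 3rd, 5th, ... of the partial from the right).
  doubled (with −9 where >9): 9 6 4 0 3 7 6 → sum 35
  kept as-is: 9 1 6 0 3 7 1 → sum 27
Total = 35 + 27 = 62.
Check digit = (10 − (62 mod 10)) mod 10 = 8.

8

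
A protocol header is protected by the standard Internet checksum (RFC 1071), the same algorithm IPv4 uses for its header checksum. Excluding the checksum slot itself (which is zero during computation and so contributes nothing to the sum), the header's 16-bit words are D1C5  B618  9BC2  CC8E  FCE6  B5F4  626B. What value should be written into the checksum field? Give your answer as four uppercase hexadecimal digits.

One's-complement addition (fold any carry out of bit 15 back into bit 0):
  0xD1C5 + 0xB618 = 0x187DD → wrap carry → 0x87DE
  0x87DE + 0x9BC2 = 0x123A0 → wrap carry → 0x23A1
  0x23A1 + 0xCC8E = 0x0F02F
  0xF02F + 0xFCE6 = 0x1ED15 → wrap carry → 0xED16
  0xED16 + 0xB5F4 = 0x1A30A → wrap carry → 0xA30B
  0xA30B + 0x626B = 0x10576 → wrap carry → 0x0577
One's-complement sum = 0x0577.
Checksum = ~0x0577 & 0xFFFF = 0xFA88.

FA88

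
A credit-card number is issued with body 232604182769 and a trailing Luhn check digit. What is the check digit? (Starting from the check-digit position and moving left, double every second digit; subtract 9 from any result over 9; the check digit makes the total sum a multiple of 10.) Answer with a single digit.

9

Partial digits right→left: 9 6 7 2 8 1 4 0 6 2 3 2
Double every second digit counting from the check-digit position (so the 1st, 3rd, 5th, ... of the partial from the right).
  doubled (with −9 where >9): 9 5 7 8 3 6 → sum 38
  kept as-is: 6 2 1 0 2 2 → sum 13
Total = 38 + 13 = 51.
Check digit = (10 − (51 mod 10)) mod 10 = 9.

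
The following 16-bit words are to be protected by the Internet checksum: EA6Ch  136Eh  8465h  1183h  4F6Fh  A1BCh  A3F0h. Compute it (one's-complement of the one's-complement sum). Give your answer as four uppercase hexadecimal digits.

D71F

One's-complement addition (fold any carry out of bit 15 back into bit 0):
  0xEA6C + 0x136E = 0x0FDDA
  0xFDDA + 0x8465 = 0x1823F → wrap carry → 0x8240
  0x8240 + 0x1183 = 0x093C3
  0x93C3 + 0x4F6F = 0x0E332
  0xE332 + 0xA1BC = 0x184EE → wrap carry → 0x84EF
  0x84EF + 0xA3F0 = 0x128DF → wrap carry → 0x28E0
One's-complement sum = 0x28E0.
Checksum = ~0x28E0 & 0xFFFF = 0xD71F.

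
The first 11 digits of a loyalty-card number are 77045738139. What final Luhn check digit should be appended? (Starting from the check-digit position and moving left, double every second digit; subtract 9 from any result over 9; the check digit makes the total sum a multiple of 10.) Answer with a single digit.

8

Partial digits right→left: 9 3 1 8 3 7 5 4 0 7 7
Double every second digit counting from the check-digit position (so the 1st, 3rd, 5th, ... of the partial from the right).
  doubled (with −9 where >9): 9 2 6 1 0 5 → sum 23
  kept as-is: 3 8 7 4 7 → sum 29
Total = 23 + 29 = 52.
Check digit = (10 − (52 mod 10)) mod 10 = 8.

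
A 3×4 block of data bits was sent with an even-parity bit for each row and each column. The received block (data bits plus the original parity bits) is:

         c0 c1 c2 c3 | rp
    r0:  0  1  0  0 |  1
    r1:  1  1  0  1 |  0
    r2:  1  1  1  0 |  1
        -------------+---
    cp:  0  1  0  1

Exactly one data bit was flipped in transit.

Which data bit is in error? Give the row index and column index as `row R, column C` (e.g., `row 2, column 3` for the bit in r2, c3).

row 1, column 2

Recompute each row's even parity and compare to rp:
  r0: data parity 1, sent rp 1 → ok
  r1: data parity 1, sent rp 0 → mismatch
  r2: data parity 1, sent rp 1 → ok
Recompute each column's even parity and compare to cp:
  c0: data parity 0, sent cp 0 → ok
  c1: data parity 1, sent cp 1 → ok
  c2: data parity 1, sent cp 0 → mismatch
  c3: data parity 1, sent cp 1 → ok
Exactly one row (r1) and one column (c2) fail → the flipped bit is at their intersection.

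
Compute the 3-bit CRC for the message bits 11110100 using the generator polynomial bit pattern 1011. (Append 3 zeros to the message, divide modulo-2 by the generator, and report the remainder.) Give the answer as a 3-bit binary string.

011

Append 3 zeros: 11110100000. Divide by 1011 (XOR where the leading bit is 1):
  pos 0: 1111 XOR 1011 = 0100
  pos 1: 1000 XOR 1011 = 0011
  pos 3: 1110 XOR 1011 = 0101
  pos 4: 1010 XOR 1011 = 0001
  pos 7: 1000 XOR 1011 = 0011
Remainder (last 3 bits) = 011. This is the CRC / FCS.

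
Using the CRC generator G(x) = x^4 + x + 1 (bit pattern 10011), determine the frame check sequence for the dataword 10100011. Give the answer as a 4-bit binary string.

Append 4 zeros: 101000110000. Divide by 10011 (XOR where the leading bit is 1):
  pos 0: 10100 XOR 10011 = 00111
  pos 2: 11101 XOR 10011 = 01110
  pos 3: 11101 XOR 10011 = 01110
  pos 4: 11100 XOR 10011 = 01111
  pos 5: 11110 XOR 10011 = 01101
  pos 6: 11010 XOR 10011 = 01001
  pos 7: 10010 XOR 10011 = 00001
Remainder (last 4 bits) = 0001. This is the CRC / FCS.

0001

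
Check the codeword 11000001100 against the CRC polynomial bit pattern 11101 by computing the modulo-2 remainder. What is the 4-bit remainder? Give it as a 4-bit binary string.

Modulo-2 division of 11000001100 by 11101:
  pos 0: 11000 XOR 11101 = 00101
  pos 2: 10100 XOR 11101 = 01001
  pos 3: 10011 XOR 11101 = 01110
  pos 4: 11101 XOR 11101 = 00000
Remainder = 0000 (zero — the frame passes the CRC check).

0000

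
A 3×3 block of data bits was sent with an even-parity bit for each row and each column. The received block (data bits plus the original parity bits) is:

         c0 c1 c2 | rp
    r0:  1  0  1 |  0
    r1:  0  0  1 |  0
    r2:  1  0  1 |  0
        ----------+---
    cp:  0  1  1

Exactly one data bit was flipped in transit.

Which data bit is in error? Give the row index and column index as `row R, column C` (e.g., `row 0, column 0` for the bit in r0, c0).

Recompute each row's even parity and compare to rp:
  r0: data parity 0, sent rp 0 → ok
  r1: data parity 1, sent rp 0 → mismatch
  r2: data parity 0, sent rp 0 → ok
Recompute each column's even parity and compare to cp:
  c0: data parity 0, sent cp 0 → ok
  c1: data parity 0, sent cp 1 → mismatch
  c2: data parity 1, sent cp 1 → ok
Exactly one row (r1) and one column (c1) fail → the flipped bit is at their intersection.

row 1, column 1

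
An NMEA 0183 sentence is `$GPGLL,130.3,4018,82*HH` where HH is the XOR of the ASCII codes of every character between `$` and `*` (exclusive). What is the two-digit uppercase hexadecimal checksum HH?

54

XOR the ASCII codes of the payload characters:
  'G' = 0x47 → acc = 0x47
  'P' = 0x50 → acc = 0x17
  'G' = 0x47 → acc = 0x50
  'L' = 0x4C → acc = 0x1C
  'L' = 0x4C → acc = 0x50
  ',' = 0x2C → acc = 0x7C
  '1' = 0x31 → acc = 0x4D
  '3' = 0x33 → acc = 0x7E
  '0' = 0x30 → acc = 0x4E
  '.' = 0x2E → acc = 0x60
  '3' = 0x33 → acc = 0x53
  ',' = 0x2C → acc = 0x7F
  '4' = 0x34 → acc = 0x4B
  '0' = 0x30 → acc = 0x7B
  '1' = 0x31 → acc = 0x4A
  '8' = 0x38 → acc = 0x72
  ',' = 0x2C → acc = 0x5E
  '8' = 0x38 → acc = 0x66
  '2' = 0x32 → acc = 0x54
Checksum = 0x54.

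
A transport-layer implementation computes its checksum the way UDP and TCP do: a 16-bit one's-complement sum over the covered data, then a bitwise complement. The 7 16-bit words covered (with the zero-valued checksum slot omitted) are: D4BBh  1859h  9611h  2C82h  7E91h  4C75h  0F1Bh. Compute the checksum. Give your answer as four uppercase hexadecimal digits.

One's-complement addition (fold any carry out of bit 15 back into bit 0):
  0xD4BB + 0x1859 = 0x0ED14
  0xED14 + 0x9611 = 0x18325 → wrap carry → 0x8326
  0x8326 + 0x2C82 = 0x0AFA8
  0xAFA8 + 0x7E91 = 0x12E39 → wrap carry → 0x2E3A
  0x2E3A + 0x4C75 = 0x07AAF
  0x7AAF + 0x0F1B = 0x089CA
One's-complement sum = 0x89CA.
Checksum = ~0x89CA & 0xFFFF = 0x7635.

7635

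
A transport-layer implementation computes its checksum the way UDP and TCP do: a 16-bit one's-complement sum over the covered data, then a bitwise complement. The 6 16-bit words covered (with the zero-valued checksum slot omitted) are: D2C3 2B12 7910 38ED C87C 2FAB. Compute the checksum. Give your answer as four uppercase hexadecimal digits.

5804

One's-complement addition (fold any carry out of bit 15 back into bit 0):
  0xD2C3 + 0x2B12 = 0x0FDD5
  0xFDD5 + 0x7910 = 0x176E5 → wrap carry → 0x76E6
  0x76E6 + 0x38ED = 0x0AFD3
  0xAFD3 + 0xC87C = 0x1784F → wrap carry → 0x7850
  0x7850 + 0x2FAB = 0x0A7FB
One's-complement sum = 0xA7FB.
Checksum = ~0xA7FB & 0xFFFF = 0x5804.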